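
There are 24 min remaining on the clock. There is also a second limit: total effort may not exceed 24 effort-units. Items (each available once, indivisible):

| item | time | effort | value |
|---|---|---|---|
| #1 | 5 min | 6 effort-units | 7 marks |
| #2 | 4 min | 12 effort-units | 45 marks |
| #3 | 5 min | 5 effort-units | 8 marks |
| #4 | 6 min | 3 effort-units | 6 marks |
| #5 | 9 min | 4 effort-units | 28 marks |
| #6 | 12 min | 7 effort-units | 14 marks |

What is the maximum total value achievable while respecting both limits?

Feasible sets respecting both limits:
- #2+#3+#4+#5: time 24, effort 24, value 87
- #2+#3+#5: time 18, effort 21, value 81
- #1+#2+#5: time 18, effort 22, value 80
- #2+#4+#5: time 19, effort 19, value 79
Best: 87 marks.

87 marks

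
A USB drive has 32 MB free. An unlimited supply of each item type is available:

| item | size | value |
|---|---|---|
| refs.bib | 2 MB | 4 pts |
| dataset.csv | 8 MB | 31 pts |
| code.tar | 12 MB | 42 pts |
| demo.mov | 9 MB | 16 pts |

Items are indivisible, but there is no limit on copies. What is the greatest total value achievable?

124 pts

Best value-per-unit is dataset.csv at 31/8, and filling with it alone uses size 4×8=32. No mix of the others beats 4×31 = 124.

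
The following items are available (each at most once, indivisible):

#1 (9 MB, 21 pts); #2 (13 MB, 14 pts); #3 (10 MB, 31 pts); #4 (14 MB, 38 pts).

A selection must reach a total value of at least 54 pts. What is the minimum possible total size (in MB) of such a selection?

Subsets with value ≥ 54, sorted by total size:
- #1+#4: size 23, value 59
- #3+#4: size 24, value 69
- #1+#2+#3: size 32, value 66
Minimum size: 23 MB.

23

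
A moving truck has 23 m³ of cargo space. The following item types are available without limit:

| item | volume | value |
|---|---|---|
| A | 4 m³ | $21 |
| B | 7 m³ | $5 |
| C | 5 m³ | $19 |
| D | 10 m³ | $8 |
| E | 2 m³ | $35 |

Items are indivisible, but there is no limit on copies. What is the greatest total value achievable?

$385

Best value-per-unit is E at 35/2, and filling with it alone uses volume 11×2=22. No mix of the others beats 11×35 = 385.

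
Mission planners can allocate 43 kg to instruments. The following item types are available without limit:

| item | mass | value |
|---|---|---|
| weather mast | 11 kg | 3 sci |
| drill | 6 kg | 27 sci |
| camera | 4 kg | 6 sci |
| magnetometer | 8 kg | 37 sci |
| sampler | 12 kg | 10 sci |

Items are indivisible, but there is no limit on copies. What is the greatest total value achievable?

Best value-per-unit is magnetometer at 37/8; filling with it alone gives 5×37 = 185.
Optimal mix: 3×drill + 3×magnetometer → mass 42, value 192.

192 sci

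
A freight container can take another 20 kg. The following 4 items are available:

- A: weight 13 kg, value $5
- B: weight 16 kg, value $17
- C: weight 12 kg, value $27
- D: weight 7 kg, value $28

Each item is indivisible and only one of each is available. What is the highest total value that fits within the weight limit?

Check high-value combinations within 20 kg:
- C+D: weight 12+7=19, value 27+28=55
- A+D: weight 13+7=20, value 5+28=33
- D: weight 7, value 28
- C: weight 12, value 27
Best: $55.

$55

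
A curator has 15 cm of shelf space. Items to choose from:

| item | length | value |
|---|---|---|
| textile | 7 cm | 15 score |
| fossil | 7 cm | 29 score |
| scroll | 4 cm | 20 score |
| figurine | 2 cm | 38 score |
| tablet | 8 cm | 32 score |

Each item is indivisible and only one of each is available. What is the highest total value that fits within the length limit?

90 score

Check high-value combinations within 15 cm:
- scroll+figurine+tablet: length 4+2+8=14, value 20+38+32=90
- fossil+scroll+figurine: length 7+4+2=13, value 29+20+38=87
- textile+scroll+figurine: length 7+4+2=13, value 15+20+38=73
- figurine+tablet: length 2+8=10, value 38+32=70
Best: 90 score.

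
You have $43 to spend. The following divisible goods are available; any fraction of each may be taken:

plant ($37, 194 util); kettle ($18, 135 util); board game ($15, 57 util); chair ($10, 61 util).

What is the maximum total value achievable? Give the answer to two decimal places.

Take in order of value per unit:
- kettle (135/18 per unit): all 18 → value 135, running total 135.00
- chair (61/10 per unit): all 10 → value 61, running total 196.00
- plant (194/37 per unit): 15 of 37 → value 15×194/37 = 78.6486, running total 274.65
Total 274.65.

274.65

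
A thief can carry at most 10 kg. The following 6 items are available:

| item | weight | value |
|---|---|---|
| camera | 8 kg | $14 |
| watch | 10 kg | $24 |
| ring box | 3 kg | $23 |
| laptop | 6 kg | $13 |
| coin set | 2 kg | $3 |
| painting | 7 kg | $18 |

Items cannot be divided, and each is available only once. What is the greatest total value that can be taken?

$41

Check high-value combinations within 10 kg:
- ring box+painting: weight 3+7=10, value 23+18=41
- ring box+laptop: weight 3+6=9, value 23+13=36
- ring box+coin set: weight 3+2=5, value 23+3=26
Best: $41.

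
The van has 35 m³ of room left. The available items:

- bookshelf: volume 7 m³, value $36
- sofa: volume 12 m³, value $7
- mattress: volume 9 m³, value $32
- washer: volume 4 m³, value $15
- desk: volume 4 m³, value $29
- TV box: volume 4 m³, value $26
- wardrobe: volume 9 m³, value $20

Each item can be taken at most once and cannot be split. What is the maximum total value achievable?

Check high-value combinations within 35 m³:
- bookshelf+mattress+desk+TV box+wardrobe: volume 7+9+4+4+9=33, value 36+32+29+26+20=143
- bookshelf+mattress+washer+desk+TV box: volume 7+9+4+4+4=28, value 36+32+15+29+26=138
- bookshelf+mattress+washer+desk+wardrobe: volume 7+9+4+4+9=33, value 36+32+15+29+20=132
- bookshelf+mattress+washer+TV box+wardrobe: volume 7+9+4+4+9=33, value 36+32+15+26+20=129
- bookshelf+washer+desk+TV box+wardrobe: volume 7+4+4+4+9=28, value 36+15+29+26+20=126
Best: $143.

$143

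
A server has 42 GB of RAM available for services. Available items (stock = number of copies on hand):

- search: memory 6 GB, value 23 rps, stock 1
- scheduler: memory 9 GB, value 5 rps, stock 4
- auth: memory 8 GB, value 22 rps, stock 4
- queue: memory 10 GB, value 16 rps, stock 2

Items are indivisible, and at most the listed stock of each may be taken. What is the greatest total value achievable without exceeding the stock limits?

111 rps

Top feasible selections:
- 1×search + 4×auth: memory 38, value 111
- 1×search + 3×auth + 1×queue: memory 40, value 105
Best: 111 rps.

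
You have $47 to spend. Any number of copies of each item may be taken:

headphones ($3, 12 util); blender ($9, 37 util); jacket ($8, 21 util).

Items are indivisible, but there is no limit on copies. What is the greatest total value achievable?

185 util

Best value-per-unit is blender at 37/9, and filling with it alone uses cost 5×9=45. No mix of the others beats 5×37 = 185.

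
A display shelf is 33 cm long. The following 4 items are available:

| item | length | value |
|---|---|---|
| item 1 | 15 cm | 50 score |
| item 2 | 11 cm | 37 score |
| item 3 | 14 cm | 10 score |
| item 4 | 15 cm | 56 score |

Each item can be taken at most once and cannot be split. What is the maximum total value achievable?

This is a 0/1 knapsack; check combinations near the capacity.
- item 1+item 4: length 15+15=30, value 50+56=106
- item 2+item 4: length 11+15=26, value 37+56=93
- item 1+item 2: length 15+11=26, value 50+37=87
- item 3+item 4: length 14+15=29, value 10+56=66
Best: 106 score.

106 score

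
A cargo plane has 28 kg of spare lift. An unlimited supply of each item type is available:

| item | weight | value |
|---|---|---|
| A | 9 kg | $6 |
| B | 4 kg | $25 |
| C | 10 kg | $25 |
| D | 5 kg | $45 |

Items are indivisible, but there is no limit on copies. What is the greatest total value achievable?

$230

Best value-per-unit is D at 45/5; filling with it alone gives 5×45 = 225.
Optimal mix: 2×B + 4×D → weight 28, value 230.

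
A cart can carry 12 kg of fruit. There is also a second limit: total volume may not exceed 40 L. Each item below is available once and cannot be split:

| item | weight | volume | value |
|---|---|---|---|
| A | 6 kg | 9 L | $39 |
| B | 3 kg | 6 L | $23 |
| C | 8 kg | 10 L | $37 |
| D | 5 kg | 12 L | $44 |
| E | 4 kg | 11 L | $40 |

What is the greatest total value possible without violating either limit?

$107

Feasible sets respecting both limits:
- B+D+E: weight 12, volume 29, value 107
- D+E: weight 9, volume 23, value 84
- A+D: weight 11, volume 21, value 83
Best: $107.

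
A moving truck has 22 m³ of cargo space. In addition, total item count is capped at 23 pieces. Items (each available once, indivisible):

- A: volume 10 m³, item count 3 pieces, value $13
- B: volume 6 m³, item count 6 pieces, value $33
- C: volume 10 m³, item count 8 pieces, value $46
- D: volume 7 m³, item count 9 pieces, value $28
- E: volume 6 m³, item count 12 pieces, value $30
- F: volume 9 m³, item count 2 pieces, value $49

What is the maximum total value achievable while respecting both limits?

$112

Feasible sets respecting both limits:
- B+E+F: volume 21, item count 20, value 112
- B+D+F: volume 22, item count 17, value 110
- D+E+F: volume 22, item count 23, value 107
Best: $112.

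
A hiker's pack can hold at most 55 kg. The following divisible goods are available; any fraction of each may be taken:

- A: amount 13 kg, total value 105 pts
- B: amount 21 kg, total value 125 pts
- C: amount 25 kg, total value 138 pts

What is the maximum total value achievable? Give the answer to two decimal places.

Take in order of value per unit:
- A (105/13 per unit): all 13 → value 105, running total 105.00
- B (125/21 per unit): all 21 → value 125, running total 230.00
- C (138/25 per unit): 21 of 25 → value 21×138/25 = 115.9200, running total 345.92
Total 345.92.

345.92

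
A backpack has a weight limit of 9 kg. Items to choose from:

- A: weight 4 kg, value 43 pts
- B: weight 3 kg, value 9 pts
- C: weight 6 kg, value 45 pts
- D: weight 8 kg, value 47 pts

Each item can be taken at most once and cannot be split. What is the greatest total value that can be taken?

This is a 0/1 knapsack; check combinations near the capacity.
- B+C: weight 3+6=9, value 9+45=54
- A+B: weight 4+3=7, value 43+9=52
- D: weight 8, value 47
Best: 54 pts.

54 pts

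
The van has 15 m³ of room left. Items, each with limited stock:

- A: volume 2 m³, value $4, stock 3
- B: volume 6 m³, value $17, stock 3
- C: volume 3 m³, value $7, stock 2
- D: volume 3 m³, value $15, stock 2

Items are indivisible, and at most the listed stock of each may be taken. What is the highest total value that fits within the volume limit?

$54

Best selections within volume 15 and stock limits:
- 1×B + 1×C + 2×D: volume 15, value 54
- 1×A + 1×B + 2×D: volume 14, value 51
- 2×B + 1×D: volume 15, value 49
Best: $54.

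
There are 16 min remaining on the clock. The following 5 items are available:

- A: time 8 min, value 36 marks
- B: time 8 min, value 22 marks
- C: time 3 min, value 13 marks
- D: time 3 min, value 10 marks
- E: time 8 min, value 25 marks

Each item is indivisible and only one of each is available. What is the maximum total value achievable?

This is a 0/1 knapsack; check combinations near the capacity.
- A+E: time 8+8=16, value 36+25=61
- A+C+D: time 8+3+3=14, value 36+13+10=59
- A+B: time 8+8=16, value 36+22=58
- A+C: time 8+3=11, value 36+13=49
- C+D+E: time 3+3+8=14, value 13+10+25=48
Best: 61 marks.

61 marks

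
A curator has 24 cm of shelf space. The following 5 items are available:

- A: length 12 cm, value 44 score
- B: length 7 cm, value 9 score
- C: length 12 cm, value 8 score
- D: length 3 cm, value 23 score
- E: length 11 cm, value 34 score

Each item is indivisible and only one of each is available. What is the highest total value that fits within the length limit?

Check high-value combinations within 24 cm:
- A+E: length 12+11=23, value 44+34=78
- A+B+D: length 12+7+3=22, value 44+9+23=76
- A+D: length 12+3=15, value 44+23=67
Best: 78 score.

78 score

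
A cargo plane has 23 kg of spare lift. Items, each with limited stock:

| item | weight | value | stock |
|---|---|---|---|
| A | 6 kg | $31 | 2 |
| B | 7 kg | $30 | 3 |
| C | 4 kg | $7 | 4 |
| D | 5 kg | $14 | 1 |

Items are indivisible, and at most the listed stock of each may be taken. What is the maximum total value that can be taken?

Top feasible selections:
- 2×A + 1×B + 1×C: weight 23, value 99
- 2×A + 1×B: weight 19, value 92
- 1×A + 2×B: weight 20, value 91
- 3×B: weight 21, value 90
Best: $99.

$99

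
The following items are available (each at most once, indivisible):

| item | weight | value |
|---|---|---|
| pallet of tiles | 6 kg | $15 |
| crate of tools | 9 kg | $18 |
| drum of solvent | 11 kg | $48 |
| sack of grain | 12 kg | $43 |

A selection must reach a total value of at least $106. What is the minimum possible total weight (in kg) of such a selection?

29

Subsets with value ≥ 106, sorted by total weight:
- pallet of tiles+drum of solvent+sack of grain: weight 29, value 106
- crate of tools+drum of solvent+sack of grain: weight 32, value 109
Minimum weight: 29 kg.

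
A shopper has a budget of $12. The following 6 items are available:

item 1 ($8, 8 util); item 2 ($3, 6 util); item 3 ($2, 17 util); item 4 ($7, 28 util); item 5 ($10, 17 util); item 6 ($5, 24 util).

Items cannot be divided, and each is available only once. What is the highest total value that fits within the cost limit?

Check high-value combinations within $12:
- item 4+item 6: cost 7+5=12, value 28+24=52
- item 2+item 3+item 4: cost 3+2+7=12, value 6+17+28=51
- item 2+item 3+item 6: cost 3+2+5=10, value 6+17+24=47
- item 3+item 4: cost 2+7=9, value 17+28=45
- item 3+item 6: cost 2+5=7, value 17+24=41
Best: 52 util.

52 util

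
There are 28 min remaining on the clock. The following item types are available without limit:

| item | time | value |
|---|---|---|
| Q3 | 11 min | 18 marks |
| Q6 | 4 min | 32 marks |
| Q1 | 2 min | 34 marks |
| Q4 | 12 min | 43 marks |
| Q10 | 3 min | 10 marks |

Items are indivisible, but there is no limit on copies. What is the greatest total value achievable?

Best value-per-unit is Q1 at 34/2, and filling with it alone uses time 14×2=28. No mix of the others beats 14×34 = 476.

476 marks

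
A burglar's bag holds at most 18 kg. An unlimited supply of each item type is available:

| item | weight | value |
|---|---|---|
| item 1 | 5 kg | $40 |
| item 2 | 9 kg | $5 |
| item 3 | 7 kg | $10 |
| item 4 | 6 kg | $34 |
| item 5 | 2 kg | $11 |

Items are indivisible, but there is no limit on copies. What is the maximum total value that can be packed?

$131

Best value-per-unit is item 1 at 40/5; filling with it alone gives 3×40 = 120.
Optimal mix: 3×item 1 + 1×item 5 → weight 17, value 131.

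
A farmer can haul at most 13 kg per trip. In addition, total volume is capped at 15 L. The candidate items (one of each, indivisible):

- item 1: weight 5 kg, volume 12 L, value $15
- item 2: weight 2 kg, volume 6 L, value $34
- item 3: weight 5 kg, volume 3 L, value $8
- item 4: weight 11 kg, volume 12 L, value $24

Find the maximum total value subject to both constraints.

$42

Feasible sets respecting both limits:
- item 2+item 3: weight 7, volume 9, value 42
- item 2: weight 2, volume 6, value 34
- item 4: weight 11, volume 12, value 24
Best: $42.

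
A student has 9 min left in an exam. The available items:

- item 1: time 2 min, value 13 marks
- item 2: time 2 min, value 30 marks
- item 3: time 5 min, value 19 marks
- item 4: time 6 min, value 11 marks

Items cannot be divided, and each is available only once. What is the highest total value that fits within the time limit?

62 marks

Check high-value combinations within 9 min:
- item 1+item 2+item 3: time 2+2+5=9, value 13+30+19=62
- item 2+item 3: time 2+5=7, value 30+19=49
- item 1+item 2: time 2+2=4, value 13+30=43
Best: 62 marks.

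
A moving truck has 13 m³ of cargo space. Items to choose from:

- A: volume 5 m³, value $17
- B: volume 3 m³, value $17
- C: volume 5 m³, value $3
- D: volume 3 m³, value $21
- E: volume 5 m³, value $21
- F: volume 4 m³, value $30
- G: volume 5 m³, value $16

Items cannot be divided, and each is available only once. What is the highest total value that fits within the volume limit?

$72

Check high-value combinations within 13 m³:
- D+E+F: volume 3+5+4=12, value 21+21+30=72
- B+D+F: volume 3+3+4=10, value 17+21+30=68
- A+D+F: volume 5+3+4=12, value 17+21+30=68
- B+E+F: volume 3+5+4=12, value 17+21+30=68
Best: $72.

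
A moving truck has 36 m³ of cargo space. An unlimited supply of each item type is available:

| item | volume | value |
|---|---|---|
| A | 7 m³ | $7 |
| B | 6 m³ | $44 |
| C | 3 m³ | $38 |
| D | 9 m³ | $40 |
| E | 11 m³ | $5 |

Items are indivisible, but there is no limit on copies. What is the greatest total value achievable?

Best value-per-unit is C at 38/3, and filling with it alone uses volume 12×3=36. No mix of the others beats 12×38 = 456.

$456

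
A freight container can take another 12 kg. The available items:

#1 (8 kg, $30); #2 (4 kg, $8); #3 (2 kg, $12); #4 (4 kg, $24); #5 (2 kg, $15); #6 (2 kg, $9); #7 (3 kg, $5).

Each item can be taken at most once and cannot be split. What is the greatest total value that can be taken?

$60

Check high-value combinations within 12 kg:
- #3+#4+#5+#6: weight 2+4+2+2=10, value 12+24+15+9=60
- #2+#3+#4+#5: weight 4+2+4+2=12, value 8+12+24+15=59
- #1+#3+#5: weight 8+2+2=12, value 30+12+15=57
Best: $60.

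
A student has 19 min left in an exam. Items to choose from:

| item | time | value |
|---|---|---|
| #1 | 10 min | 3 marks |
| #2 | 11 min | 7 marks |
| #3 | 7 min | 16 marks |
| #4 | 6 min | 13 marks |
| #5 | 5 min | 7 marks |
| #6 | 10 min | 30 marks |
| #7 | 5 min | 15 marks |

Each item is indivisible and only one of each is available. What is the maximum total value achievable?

46 marks

Check high-value combinations within 19 min:
- #3+#6: time 7+10=17, value 16+30=46
- #6+#7: time 10+5=15, value 30+15=45
- #3+#4+#7: time 7+6+5=18, value 16+13+15=44
- #4+#6: time 6+10=16, value 13+30=43
- #3+#5+#7: time 7+5+5=17, value 16+7+15=38
Best: 46 marks.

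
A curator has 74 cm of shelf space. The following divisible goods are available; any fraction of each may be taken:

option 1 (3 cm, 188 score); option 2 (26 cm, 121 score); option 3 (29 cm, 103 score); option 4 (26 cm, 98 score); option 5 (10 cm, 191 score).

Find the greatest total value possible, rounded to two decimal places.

Take in order of value per unit:
- option 1 (188/3 per unit): all 3 → value 188, running total 188.00
- option 5 (191/10 per unit): all 10 → value 191, running total 379.00
- option 2 (121/26 per unit): all 26 → value 121, running total 500.00
- option 4 (98/26 per unit): all 26 → value 98, running total 598.00
- option 3 (103/29 per unit): 9 of 29 → value 9×103/29 = 31.9655, running total 629.97
Total 629.97.

629.97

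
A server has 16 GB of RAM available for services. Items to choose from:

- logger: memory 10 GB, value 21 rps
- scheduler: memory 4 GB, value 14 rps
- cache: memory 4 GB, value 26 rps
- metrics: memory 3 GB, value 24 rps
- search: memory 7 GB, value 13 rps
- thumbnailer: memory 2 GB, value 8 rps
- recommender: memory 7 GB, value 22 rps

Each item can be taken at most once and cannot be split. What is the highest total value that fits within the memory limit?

80 rps

Check high-value combinations within 16 GB:
- cache+metrics+thumbnailer+recommender: memory 4+3+2+7=16, value 26+24+8+22=80
- scheduler+cache+metrics+thumbnailer: memory 4+4+3+2=13, value 14+26+24+8=72
- cache+metrics+recommender: memory 4+3+7=14, value 26+24+22=72
- cache+metrics+search+thumbnailer: memory 4+3+7+2=16, value 26+24+13+8=71
Best: 80 rps.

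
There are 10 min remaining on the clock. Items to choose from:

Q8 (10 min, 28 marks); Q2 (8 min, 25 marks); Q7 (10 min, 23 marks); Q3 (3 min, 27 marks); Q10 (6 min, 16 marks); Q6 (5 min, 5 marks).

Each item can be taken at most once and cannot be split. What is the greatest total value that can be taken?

Check high-value combinations within 10 min:
- Q3+Q10: time 3+6=9, value 27+16=43
- Q3+Q6: time 3+5=8, value 27+5=32
- Q8: time 10, value 28
- Q3: time 3, value 27
Best: 43 marks.

43 marks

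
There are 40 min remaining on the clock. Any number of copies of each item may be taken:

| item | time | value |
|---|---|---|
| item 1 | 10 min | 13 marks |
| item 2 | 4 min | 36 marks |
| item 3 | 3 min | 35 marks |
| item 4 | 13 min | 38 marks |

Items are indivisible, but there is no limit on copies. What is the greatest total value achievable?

456 marks

Best value-per-unit is item 3 at 35/3; filling with it alone gives 13×35 = 455.
Optimal mix: 1×item 2 + 12×item 3 → time 40, value 456.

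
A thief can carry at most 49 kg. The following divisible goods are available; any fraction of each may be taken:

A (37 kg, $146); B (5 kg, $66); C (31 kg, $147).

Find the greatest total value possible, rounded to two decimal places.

Take in order of value per unit:
- B (66/5 per unit): all 5 → value 66, running total 66.00
- C (147/31 per unit): all 31 → value 147, running total 213.00
- A (146/37 per unit): 13 of 37 → value 13×146/37 = 51.2973, running total 264.30
Total 264.30.

264.30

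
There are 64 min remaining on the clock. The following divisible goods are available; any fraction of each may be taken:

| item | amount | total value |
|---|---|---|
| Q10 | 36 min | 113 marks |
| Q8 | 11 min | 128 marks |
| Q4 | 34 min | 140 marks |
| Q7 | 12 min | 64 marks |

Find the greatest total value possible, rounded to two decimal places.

353.97

Take in order of value per unit:
- Q8 (128/11 per unit): all 11 → value 128, running total 128.00
- Q7 (64/12 per unit): all 12 → value 64, running total 192.00
- Q4 (140/34 per unit): all 34 → value 140, running total 332.00
- Q10 (113/36 per unit): 7 of 36 → value 7×113/36 = 21.9722, running total 353.97
Total 353.97.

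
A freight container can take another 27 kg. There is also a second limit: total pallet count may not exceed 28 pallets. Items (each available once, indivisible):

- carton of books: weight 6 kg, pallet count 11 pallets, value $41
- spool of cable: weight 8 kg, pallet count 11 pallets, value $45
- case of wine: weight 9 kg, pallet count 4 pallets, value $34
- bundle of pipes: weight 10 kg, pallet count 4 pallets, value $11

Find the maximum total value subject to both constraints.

Feasible sets respecting both limits:
- carton of books+spool of cable+case of wine: weight 23, pallet count 26, value 120
- carton of books+spool of cable+bundle of pipes: weight 24, pallet count 26, value 97
- spool of cable+case of wine+bundle of pipes: weight 27, pallet count 19, value 90
Best: $120.

$120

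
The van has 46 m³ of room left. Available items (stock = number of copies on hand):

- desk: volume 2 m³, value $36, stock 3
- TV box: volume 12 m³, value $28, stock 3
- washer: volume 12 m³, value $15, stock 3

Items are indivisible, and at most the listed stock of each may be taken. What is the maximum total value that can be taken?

$192

Top feasible selections:
- 3×desk + 3×TV box: volume 42, value 192
- 3×desk + 2×TV box + 1×washer: volume 42, value 179
- 3×desk + 1×TV box + 2×washer: volume 42, value 166
Best: $192.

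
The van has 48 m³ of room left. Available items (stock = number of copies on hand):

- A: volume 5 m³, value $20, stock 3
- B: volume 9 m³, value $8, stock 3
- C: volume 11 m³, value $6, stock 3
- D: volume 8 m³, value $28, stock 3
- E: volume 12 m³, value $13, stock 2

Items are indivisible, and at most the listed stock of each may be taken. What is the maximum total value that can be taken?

Top feasible selections:
- 3×A + 1×B + 3×D: volume 48, value 152
- 3×A + 3×D: volume 39, value 144
- 2×A + 3×D + 1×E: volume 46, value 137
Best: $152.

$152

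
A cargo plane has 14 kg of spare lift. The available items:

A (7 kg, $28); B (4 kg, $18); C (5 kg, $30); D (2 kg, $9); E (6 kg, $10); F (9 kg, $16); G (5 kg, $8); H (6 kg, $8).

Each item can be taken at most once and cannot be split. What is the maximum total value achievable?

$67

Check high-value combinations within 14 kg:
- A+C+D: weight 7+5+2=14, value 28+30+9=67
- A+C: weight 7+5=12, value 28+30=58
- B+C+D: weight 4+5+2=11, value 18+30+9=57
- B+C+G: weight 4+5+5=14, value 18+30+8=56
- A+B+D: weight 7+4+2=13, value 28+18+9=55
Best: $67.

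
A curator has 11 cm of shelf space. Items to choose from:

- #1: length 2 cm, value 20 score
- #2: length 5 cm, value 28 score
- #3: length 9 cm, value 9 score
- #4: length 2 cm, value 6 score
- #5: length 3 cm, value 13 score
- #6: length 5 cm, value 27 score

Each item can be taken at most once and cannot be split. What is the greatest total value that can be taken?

Check high-value combinations within 11 cm:
- #1+#2+#5: length 2+5+3=10, value 20+28+13=61
- #1+#5+#6: length 2+3+5=10, value 20+13+27=60
- #2+#6: length 5+5=10, value 28+27=55
Best: 61 score.

61 score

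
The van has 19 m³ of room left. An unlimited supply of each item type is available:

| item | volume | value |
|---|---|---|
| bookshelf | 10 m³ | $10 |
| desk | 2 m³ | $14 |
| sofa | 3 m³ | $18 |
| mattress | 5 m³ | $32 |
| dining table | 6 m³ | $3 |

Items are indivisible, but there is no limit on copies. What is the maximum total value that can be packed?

Best value-per-unit is desk at 14/2; filling with it alone gives 9×14 = 126.
Optimal mix: 8×desk + 1×sofa → volume 19, value 130.

$130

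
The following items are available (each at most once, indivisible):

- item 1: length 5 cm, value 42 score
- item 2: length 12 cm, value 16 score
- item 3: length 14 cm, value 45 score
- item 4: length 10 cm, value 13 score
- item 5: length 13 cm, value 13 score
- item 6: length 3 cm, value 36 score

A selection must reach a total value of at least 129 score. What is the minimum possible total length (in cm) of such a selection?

Subsets with value ≥ 129, sorted by total length:
- item 1+item 3+item 4+item 6: length 32, value 136
- item 1+item 2+item 3+item 6: length 34, value 139
- item 1+item 3+item 5+item 6: length 35, value 136
- item 1+item 2+item 3+item 4+item 6: length 44, value 152
Minimum length: 32 cm.

32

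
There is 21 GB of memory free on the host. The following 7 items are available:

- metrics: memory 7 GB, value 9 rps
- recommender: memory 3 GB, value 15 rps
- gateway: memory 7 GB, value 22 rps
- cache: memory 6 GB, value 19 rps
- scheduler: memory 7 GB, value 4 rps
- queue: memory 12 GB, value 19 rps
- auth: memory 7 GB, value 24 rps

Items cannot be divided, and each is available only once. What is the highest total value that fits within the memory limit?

65 rps

Check high-value combinations within 21 GB:
- gateway+cache+auth: memory 7+6+7=20, value 22+19+24=65
- recommender+gateway+auth: memory 3+7+7=17, value 15+22+24=61
- recommender+cache+auth: memory 3+6+7=16, value 15+19+24=58
- recommender+gateway+cache: memory 3+7+6=16, value 15+22+19=56
- metrics+gateway+auth: memory 7+7+7=21, value 9+22+24=55
Best: 65 rps.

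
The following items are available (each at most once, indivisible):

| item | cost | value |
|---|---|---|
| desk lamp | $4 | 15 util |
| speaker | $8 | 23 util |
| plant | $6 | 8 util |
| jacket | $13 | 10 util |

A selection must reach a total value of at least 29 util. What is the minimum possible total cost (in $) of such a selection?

Subsets with value ≥ 29, sorted by total cost:
- desk lamp+speaker: cost 12, value 38
- speaker+plant: cost 14, value 31
- desk lamp+speaker+plant: cost 18, value 46
Minimum cost: 12 $.

12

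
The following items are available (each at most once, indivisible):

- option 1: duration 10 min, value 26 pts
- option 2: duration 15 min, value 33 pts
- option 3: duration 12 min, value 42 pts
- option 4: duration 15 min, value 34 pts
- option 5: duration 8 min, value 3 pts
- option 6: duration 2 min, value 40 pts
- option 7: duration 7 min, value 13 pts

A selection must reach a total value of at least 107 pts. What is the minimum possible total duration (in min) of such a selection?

Subsets with value ≥ 107, sorted by total duration:
- option 1+option 3+option 6: duration 24, value 108
- option 3+option 4+option 6: duration 29, value 116
- option 2+option 3+option 6: duration 29, value 115
- option 1+option 3+option 6+option 7: duration 31, value 121
Minimum duration: 24 min.

24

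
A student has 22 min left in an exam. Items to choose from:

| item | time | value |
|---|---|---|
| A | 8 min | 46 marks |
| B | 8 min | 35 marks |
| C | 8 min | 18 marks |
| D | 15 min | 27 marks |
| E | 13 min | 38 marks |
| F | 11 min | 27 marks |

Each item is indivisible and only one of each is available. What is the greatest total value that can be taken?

84 marks

Check high-value combinations within 22 min:
- A+E: time 8+13=21, value 46+38=84
- A+B: time 8+8=16, value 46+35=81
- A+F: time 8+11=19, value 46+27=73
Best: 84 marks.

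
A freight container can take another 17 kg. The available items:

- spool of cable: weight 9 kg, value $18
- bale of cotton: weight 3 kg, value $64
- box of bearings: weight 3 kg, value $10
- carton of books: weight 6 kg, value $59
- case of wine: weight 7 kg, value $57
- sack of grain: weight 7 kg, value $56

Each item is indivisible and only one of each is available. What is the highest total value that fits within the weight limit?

$180

Check high-value combinations within 17 kg:
- bale of cotton+carton of books+case of wine: weight 3+6+7=16, value 64+59+57=180
- bale of cotton+carton of books+sack of grain: weight 3+6+7=16, value 64+59+56=179
- bale of cotton+case of wine+sack of grain: weight 3+7+7=17, value 64+57+56=177
Best: $180.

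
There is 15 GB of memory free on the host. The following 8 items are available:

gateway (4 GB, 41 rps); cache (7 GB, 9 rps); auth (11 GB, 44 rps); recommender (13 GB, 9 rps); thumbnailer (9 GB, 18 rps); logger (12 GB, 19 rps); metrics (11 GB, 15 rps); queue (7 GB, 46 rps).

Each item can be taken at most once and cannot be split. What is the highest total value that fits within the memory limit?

87 rps

This is a 0/1 knapsack; check combinations near the capacity.
- gateway+queue: memory 4+7=11, value 41+46=87
- gateway+auth: memory 4+11=15, value 41+44=85
- gateway+thumbnailer: memory 4+9=13, value 41+18=59
Best: 87 rps.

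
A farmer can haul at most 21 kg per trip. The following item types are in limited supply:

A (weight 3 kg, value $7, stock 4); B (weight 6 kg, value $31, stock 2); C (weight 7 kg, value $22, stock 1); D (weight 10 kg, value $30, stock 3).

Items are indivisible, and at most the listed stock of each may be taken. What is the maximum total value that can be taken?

Top feasible selections:
- 2×B + 1×C: weight 19, value 84
- 3×A + 2×B: weight 21, value 83
- 2×A + 2×B: weight 18, value 76
- 1×A + 2×B: weight 15, value 69
Best: $84.

$84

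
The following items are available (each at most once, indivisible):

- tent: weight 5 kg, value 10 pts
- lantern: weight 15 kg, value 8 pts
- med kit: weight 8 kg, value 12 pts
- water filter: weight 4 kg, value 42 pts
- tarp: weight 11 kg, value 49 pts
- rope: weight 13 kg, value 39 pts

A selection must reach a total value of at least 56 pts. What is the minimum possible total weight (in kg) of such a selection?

15

Subsets with value ≥ 56, sorted by total weight:
- water filter+tarp: weight 15, value 91
- tent+tarp: weight 16, value 59
- water filter+rope: weight 17, value 81
Minimum weight: 15 kg.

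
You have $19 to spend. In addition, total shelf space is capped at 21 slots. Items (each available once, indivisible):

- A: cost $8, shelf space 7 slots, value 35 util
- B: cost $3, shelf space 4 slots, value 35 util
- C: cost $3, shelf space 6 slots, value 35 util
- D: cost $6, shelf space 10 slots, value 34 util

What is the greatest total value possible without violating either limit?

105 util

Feasible sets respecting both limits:
- A+B+C: cost 14, shelf space 17, value 105
- A+B+D: cost 17, shelf space 21, value 104
- B+C+D: cost 12, shelf space 20, value 104
- A+B: cost 11, shelf space 11, value 70
Best: 105 util.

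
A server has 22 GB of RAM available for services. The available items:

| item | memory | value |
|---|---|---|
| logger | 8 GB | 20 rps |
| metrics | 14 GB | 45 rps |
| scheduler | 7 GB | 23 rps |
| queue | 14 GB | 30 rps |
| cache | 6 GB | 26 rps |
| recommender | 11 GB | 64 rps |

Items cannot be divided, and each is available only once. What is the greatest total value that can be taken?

90 rps

Check high-value combinations within 22 GB:
- cache+recommender: memory 6+11=17, value 26+64=90
- scheduler+recommender: memory 7+11=18, value 23+64=87
- logger+recommender: memory 8+11=19, value 20+64=84
- metrics+cache: memory 14+6=20, value 45+26=71
- logger+scheduler+cache: memory 8+7+6=21, value 20+23+26=69
Best: 90 rps.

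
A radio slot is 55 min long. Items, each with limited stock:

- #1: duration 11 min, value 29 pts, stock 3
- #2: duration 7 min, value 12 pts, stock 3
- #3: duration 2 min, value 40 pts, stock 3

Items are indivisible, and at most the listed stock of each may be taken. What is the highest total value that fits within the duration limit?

231 pts

Best selections within duration 55 and stock limits:
- 3×#1 + 2×#2 + 3×#3: duration 53, value 231
- 3×#1 + 1×#2 + 3×#3: duration 46, value 219
- 2×#1 + 3×#2 + 3×#3: duration 49, value 214
- 3×#1 + 3×#3: duration 39, value 207
Best: 231 pts.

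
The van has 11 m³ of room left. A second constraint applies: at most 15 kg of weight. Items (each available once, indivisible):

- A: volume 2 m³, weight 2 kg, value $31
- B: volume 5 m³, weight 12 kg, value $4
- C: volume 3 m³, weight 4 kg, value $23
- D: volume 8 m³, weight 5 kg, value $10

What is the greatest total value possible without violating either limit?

Feasible sets respecting both limits:
- A+C: volume 5, weight 6, value 54
- A+D: volume 10, weight 7, value 41
- A+B: volume 7, weight 14, value 35
Best: $54.

$54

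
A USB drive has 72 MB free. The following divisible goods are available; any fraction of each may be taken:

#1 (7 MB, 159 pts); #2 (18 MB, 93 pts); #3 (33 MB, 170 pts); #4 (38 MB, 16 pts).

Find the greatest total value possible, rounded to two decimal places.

Take in order of value per unit:
- #1 (159/7 per unit): all 7 → value 159, running total 159.00
- #2 (93/18 per unit): all 18 → value 93, running total 252.00
- #3 (170/33 per unit): all 33 → value 170, running total 422.00
- #4 (16/38 per unit): 14 of 38 → value 14×16/38 = 5.8947, running total 427.89
Total 427.89.

427.89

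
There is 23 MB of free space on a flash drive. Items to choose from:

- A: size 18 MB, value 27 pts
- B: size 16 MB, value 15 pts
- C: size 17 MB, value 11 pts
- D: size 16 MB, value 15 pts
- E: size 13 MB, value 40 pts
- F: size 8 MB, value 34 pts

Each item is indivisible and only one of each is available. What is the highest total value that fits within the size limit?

74 pts

Check high-value combinations within 23 MB:
- E+F: size 13+8=21, value 40+34=74
- E: size 13, value 40
- F: size 8, value 34
- A: size 18, value 27
Best: 74 pts.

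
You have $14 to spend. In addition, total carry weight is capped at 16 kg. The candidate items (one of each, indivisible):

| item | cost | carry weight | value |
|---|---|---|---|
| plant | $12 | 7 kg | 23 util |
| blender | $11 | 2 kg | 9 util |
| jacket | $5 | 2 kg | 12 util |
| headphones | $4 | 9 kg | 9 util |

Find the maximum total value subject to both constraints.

Feasible sets respecting both limits:
- plant: cost 12, carry weight 7, value 23
- jacket+headphones: cost 9, carry weight 11, value 21
- jacket: cost 5, carry weight 2, value 12
- blender: cost 11, carry weight 2, value 9
Best: 23 util.

23 util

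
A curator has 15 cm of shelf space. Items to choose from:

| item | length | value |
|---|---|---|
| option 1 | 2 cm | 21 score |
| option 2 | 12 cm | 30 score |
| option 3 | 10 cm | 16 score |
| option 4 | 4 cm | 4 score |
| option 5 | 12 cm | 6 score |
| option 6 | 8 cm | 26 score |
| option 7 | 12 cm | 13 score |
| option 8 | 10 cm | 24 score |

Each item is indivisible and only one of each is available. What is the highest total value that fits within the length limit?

Check high-value combinations within 15 cm:
- option 1+option 2: length 2+12=14, value 21+30=51
- option 1+option 4+option 6: length 2+4+8=14, value 21+4+26=51
- option 1+option 6: length 2+8=10, value 21+26=47
- option 1+option 8: length 2+10=12, value 21+24=45
- option 1+option 3: length 2+10=12, value 21+16=37
Best: 51 score.

51 score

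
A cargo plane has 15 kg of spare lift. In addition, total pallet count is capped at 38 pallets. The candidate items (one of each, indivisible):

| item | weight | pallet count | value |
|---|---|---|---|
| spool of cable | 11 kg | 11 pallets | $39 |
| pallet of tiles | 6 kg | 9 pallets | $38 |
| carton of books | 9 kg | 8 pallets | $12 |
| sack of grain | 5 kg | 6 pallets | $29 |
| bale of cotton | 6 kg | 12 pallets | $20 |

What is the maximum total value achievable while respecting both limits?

$67

Feasible sets respecting both limits:
- pallet of tiles+sack of grain: weight 11, pallet count 15, value 67
- pallet of tiles+bale of cotton: weight 12, pallet count 21, value 58
- pallet of tiles+carton of books: weight 15, pallet count 17, value 50
Best: $67.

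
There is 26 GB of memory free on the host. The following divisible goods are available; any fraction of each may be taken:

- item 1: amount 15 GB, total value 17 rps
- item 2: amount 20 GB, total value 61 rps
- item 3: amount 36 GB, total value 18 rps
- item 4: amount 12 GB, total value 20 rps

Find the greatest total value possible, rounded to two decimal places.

Take in order of value per unit:
- item 2 (61/20 per unit): all 20 → value 61, running total 61.00
- item 4 (20/12 per unit): 6 of 12 → value 6×20/12 = 10.0000, running total 71.00
Total 71.00.

71.00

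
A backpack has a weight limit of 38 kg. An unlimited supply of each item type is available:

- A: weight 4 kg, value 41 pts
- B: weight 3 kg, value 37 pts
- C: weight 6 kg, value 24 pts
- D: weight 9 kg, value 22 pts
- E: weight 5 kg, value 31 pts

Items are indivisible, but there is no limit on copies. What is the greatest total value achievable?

452 pts

Best value-per-unit is B at 37/3; filling with it alone gives 12×37 = 444.
Optimal mix: 2×A + 10×B → weight 38, value 452.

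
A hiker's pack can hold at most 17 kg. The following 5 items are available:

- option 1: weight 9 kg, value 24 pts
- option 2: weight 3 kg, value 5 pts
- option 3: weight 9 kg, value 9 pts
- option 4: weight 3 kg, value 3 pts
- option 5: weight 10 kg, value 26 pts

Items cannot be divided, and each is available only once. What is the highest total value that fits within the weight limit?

34 pts

This is a 0/1 knapsack; check combinations near the capacity.
- option 2+option 4+option 5: weight 3+3+10=16, value 5+3+26=34
- option 1+option 2+option 4: weight 9+3+3=15, value 24+5+3=32
- option 2+option 5: weight 3+10=13, value 5+26=31
Best: 34 pts.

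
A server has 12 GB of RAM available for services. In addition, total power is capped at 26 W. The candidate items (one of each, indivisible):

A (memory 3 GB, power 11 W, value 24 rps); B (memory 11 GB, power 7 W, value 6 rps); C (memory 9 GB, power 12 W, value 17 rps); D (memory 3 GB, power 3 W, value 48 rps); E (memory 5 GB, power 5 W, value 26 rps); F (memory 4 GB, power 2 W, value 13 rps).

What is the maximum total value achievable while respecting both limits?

98 rps

Feasible sets respecting both limits:
- A+D+E: memory 11, power 19, value 98
- D+E+F: memory 12, power 10, value 87
- A+D+F: memory 10, power 16, value 85
- D+E: memory 8, power 8, value 74
Best: 98 rps.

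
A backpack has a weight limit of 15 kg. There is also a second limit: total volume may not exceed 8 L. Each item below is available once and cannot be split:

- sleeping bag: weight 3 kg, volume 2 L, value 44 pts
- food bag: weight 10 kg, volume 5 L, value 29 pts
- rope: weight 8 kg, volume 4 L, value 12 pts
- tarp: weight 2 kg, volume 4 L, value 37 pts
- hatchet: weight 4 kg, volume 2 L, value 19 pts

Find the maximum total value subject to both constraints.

Feasible sets respecting both limits:
- sleeping bag+tarp+hatchet: weight 9, volume 8, value 100
- sleeping bag+tarp: weight 5, volume 6, value 81
- sleeping bag+rope+hatchet: weight 15, volume 8, value 75
Best: 100 pts.

100 pts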